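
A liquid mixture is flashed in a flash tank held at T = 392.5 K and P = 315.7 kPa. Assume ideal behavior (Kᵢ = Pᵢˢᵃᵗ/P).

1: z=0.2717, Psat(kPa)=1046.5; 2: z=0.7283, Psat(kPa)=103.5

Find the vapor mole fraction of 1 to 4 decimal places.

y_1 = 0.7459

Raoult's law: Kᵢ = Pᵢˢᵃᵗ/P = Pᵢˢᵃᵗ/315.7.
  K_1 = 1046.5/315.7 = 3.314856, K_2 = 103.5/315.7 = 0.327843
Rachford–Rice: g(ψ) = Σ zᵢ(Kᵢ−1)/(1+ψ(Kᵢ−1)) = 0.
Check two-phase: ΣzᵢKᵢ = 1.1394 > 1 and Σzᵢ/Kᵢ = 2.3035 > 1, so g(0) = 0.1394 > 0 and g(1) = -1.3035 < 0.
Binary case is linear: z₁(K₁−1)(1+ψ(K₂−1)) + z₂(K₂−1)(1+ψ(K₁−1)) = 0
⇒ ψ = [z₁(K₁−1)+z₂(K₂−1)] / [−(K₁−1)(K₂−1)] = 0.13941/1.55595 = 0.0896
Compositions from xᵢ = zᵢ/(1+ψ(Kᵢ−1)), yᵢ = Kᵢxᵢ:
  1: x = 0.2250, y = 0.7459
  2: x = 0.7750, y = 0.2541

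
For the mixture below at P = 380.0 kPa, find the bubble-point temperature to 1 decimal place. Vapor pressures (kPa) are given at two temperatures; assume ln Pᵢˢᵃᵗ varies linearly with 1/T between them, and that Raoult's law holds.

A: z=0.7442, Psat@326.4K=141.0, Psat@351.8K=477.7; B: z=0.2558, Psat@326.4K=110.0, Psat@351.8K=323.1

Bubble-point temperature: ΣzᵢPᵢˢᵃᵗ(T) = P. Interpolate ln Pᵢˢᵃᵗ = aᵢ + bᵢ/T.
  T = 326.4 K: ΣzᵢPᵢˢᵃᵗ = 133.07 kPa
  T = 351.8 K: ΣzᵢPᵢˢᵃᵗ = 438.15 kPa
  T = 339.1 K: ΣzᵢPᵢˢᵃᵗ = 246.81 kPa
  T = 345.5 K: ΣzᵢPᵢˢᵃᵗ = 331.31 kPa
  T = 348.6 K: ΣzᵢPᵢˢᵃᵗ = 380.63 kPa
  T = 347.1 K: ΣzᵢPᵢˢᵃᵗ = 356.02 kPa
Interpolating between 347.1 K and 348.6 K gives T ≈ 348.6 K.

T = 348.6 K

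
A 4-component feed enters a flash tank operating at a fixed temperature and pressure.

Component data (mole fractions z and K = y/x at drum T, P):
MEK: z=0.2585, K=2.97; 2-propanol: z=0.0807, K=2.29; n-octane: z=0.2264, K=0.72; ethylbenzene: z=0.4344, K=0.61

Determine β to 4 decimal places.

β = 0.5866

Let β = V/F and solve Σ zᵢ(Kᵢ−1)/(1+β(Kᵢ−1)) = 0.
Check two-phase: ΣzᵢKᵢ = 1.3805 > 1 and Σzᵢ/Kᵢ = 1.1489 > 1, so g(0) = 0.3805 > 0 and g(1) = -0.1489 < 0.
Newton–Raphson from β = 0.53:
  β = 0.5300: g = 0.02296, g' = -0.4169 → β = 0.5851
  β = 0.5851: g = 0.00059, g' = -0.3964 → β = 0.5866
Converged at β = 0.5866.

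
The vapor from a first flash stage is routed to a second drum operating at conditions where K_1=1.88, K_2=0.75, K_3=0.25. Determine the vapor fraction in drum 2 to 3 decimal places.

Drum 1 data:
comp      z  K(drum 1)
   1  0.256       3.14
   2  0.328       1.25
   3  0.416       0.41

Drum 1:
Let ψ₁ = V/F and solve Σ zᵢ(Kᵢ−1)/(1+ψ₁(Kᵢ−1)) = 0.
g(0) = ΣzᵢKᵢ − 1 = 0.384 and g(1) = 1 − Σzᵢ/Kᵢ = -0.359, so a root lies in (0, 1).
Newton iteration, ψ₁⁰ = 0.53:
  ψ₁ = 0.530: g = -0.0280, g' = -0.580 → ψ₁ = 0.482
Converged at ψ₁ = 0.482.
Drum-1 compositions:
  1: x = 0.126, y = 0.396
  2: x = 0.293, y = 0.366
  3: x = 0.581, y = 0.238
Drum-2 feed = drum-1 vapor: z₂ = (0.3958, 0.3659, 0.2383).
Drum 2:
Let ψ₂ = V/F and solve Σ zᵢ(Kᵢ−1)/(1+ψ₂(Kᵢ−1)) = 0.
g(0) = ΣzᵢKᵢ − 1 = 0.078 and g(1) = 1 − Σzᵢ/Kᵢ = -0.652, so a root lies in (0, 1).
Iterate (Newton) starting at ψ₂ = 0.5:
  ψ₂ = 0.500: g = -0.1486, g' = -0.521 → ψ₂ = 0.215
  ψ₂ = 0.215: g = -0.0167, g' = -0.433 → ψ₂ = 0.176
Converged at ψ₂ = 0.176.
  1: x = 0.343, y = 0.644
  2: x = 0.383, y = 0.287
  3: x = 0.275, y = 0.069

V/F (drum 2) = 0.176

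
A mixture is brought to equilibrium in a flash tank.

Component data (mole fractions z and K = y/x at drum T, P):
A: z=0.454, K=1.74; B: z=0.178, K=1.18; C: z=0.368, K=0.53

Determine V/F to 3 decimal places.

V/F = 0.673

Material balance + equilibrium reduce to Σ zᵢ(Kᵢ−1)/(1+V/F(Kᵢ−1)) = 0.
Check two-phase: ΣzᵢKᵢ = 1.195 > 1 and Σzᵢ/Kᵢ = 1.106 > 1, so g(0) = 0.195 > 0 and g(1) = -0.106 < 0.
Iterate (Newton) starting at V/F = 0.48:
  V/F = 0.480: g = 0.0540, g' = -0.276 → V/F = 0.676
  V/F = 0.676: g = -0.0010, g' = -0.290 → V/F = 0.673
Converged at V/F = 0.673.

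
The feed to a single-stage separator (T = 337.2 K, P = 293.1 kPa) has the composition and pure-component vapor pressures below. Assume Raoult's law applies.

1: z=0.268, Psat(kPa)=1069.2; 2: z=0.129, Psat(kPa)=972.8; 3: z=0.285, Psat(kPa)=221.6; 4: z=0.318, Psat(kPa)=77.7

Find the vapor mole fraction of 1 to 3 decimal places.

y_1 = 0.423

Raoult's law: Kᵢ = Pᵢˢᵃᵗ/P = Pᵢˢᵃᵗ/293.1.
  K_1 = 1069.2/293.1 = 3.64790, K_2 = 972.8/293.1 = 3.31900, K_3 = 221.6/293.1 = 0.75606, K_4 = 77.7/293.1 = 0.26510
Newton iteration, ψ⁰ = 0.5:
  ψ = 0.500: g = -0.0048, g' = -0.948 → ψ = 0.495
Converged at ψ = 0.495.
Compositions from xᵢ = zᵢ/(1+ψ(Kᵢ−1)), yᵢ = Kᵢxᵢ:
  1: x = 0.116, y = 0.423
  2: x = 0.060, y = 0.199
  3: x = 0.324, y = 0.245
  4: x = 0.500, y = 0.133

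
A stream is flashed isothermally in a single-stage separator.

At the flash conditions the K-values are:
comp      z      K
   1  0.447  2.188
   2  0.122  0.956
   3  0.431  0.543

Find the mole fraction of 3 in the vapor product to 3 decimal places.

y_3 = 0.341

Rachford–Rice: g(ψ) = Σ zᵢ(Kᵢ−1)/(1+ψ(Kᵢ−1)) = 0.
g(0) = ΣzᵢKᵢ − 1 = 0.329 and g(1) = 1 − Σzᵢ/Kᵢ = -0.126, so a root lies in (0, 1).
Iterate (Newton) starting at ψ = 0.52:
  ψ = 0.520: g = 0.0644, g' = -0.396 → ψ = 0.683
  ψ = 0.683: g = 0.0015, g' = -0.383 → ψ = 0.686
Converged at ψ = 0.686.
Compositions from xᵢ = zᵢ/(1+ψ(Kᵢ−1)), yᵢ = Kᵢxᵢ:
  1: x = 0.246, y = 0.539
  2: x = 0.126, y = 0.120
  3: x = 0.628, y = 0.341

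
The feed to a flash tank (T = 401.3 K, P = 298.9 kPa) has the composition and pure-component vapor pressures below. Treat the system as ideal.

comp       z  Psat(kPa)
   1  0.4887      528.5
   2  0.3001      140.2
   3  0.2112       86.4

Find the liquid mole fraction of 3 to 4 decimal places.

x_3 = 0.2346

Raoult's law: Kᵢ = Pᵢˢᵃᵗ/P = Pᵢˢᵃᵗ/298.9.
  K_1 = 528.5/298.9 = 1.768150, K_2 = 140.2/298.9 = 0.469053, K_3 = 86.4/298.9 = 0.289060
Rachford–Rice: g(V/F) = Σ zᵢ(Kᵢ−1)/(1+V/F(Kᵢ−1)) = 0.
Feasibility: ΣzᵢKᵢ = 1.0659, Σzᵢ/Kᵢ = 1.6468 — both > 1, two phases present.
Iterate (Newton) starting at V/F = 0.5:
  V/F = 0.5000: g = -0.17866, g' = -0.5643 → V/F = 0.1834
  V/F = 0.1834: g = -0.02014, g' = -0.4665 → V/F = 0.1402
  V/F = 0.1402: g = -0.00003, g' = -0.4655 → V/F = 0.1401
Converged at V/F = 0.1401.
Compositions from xᵢ = zᵢ/(1+V/F(Kᵢ−1)), yᵢ = Kᵢxᵢ:
  1: x = 0.4412, y = 0.7801
  2: x = 0.3242, y = 0.1521
  3: x = 0.2346, y = 0.0678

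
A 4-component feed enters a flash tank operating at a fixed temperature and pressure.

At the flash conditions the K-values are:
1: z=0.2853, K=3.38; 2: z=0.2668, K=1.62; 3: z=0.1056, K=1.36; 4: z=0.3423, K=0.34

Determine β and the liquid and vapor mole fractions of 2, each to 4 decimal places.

β = 0.6754, x_2 = 0.1881, y_2 = 0.3047

Iterate (Newton) starting at β = 0.42:
  β = 0.4200: g = 0.19128, g' = -0.7645 → β = 0.6702
  β = 0.6702: g = 0.00402, g' = -0.7795 → β = 0.6754
Converged at β = 0.6754.
Compositions from xᵢ = zᵢ/(1+β(Kᵢ−1)), yᵢ = Kᵢxᵢ:
  1: x = 0.1094, y = 0.3698
  2: x = 0.1881, y = 0.3047
  3: x = 0.0849, y = 0.1155
  4: x = 0.6176, y = 0.2100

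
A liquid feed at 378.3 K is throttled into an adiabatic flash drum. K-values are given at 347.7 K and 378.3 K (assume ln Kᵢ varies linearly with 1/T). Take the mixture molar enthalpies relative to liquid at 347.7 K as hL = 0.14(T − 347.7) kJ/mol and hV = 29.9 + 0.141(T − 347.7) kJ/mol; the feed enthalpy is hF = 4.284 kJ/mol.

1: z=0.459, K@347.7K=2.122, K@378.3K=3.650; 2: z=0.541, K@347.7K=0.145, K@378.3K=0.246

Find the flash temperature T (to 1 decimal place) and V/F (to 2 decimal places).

Adiabatic flash: solve Rachford–Rice at each trial T, then check hF = ψ·hV(T) + (1−ψ)·hL(T).
  T = 347.7 K: K = (2.122, 0.145), RR gives ψ = 0.055, H_out = 1.635 kJ/mol
  T = 378.3 K: K = (3.650, 0.246), RR gives ψ = 0.405, H_out = 16.394 kJ/mol
  T = 363.0 K: K = (2.815, 0.191), RR gives ψ = 0.269, H_out = 10.198 kJ/mol
  T = 355.4 K: K = (2.454, 0.167), RR gives ψ = 0.179, H_out = 6.429 kJ/mol
  T = 351.5 K: K = (2.282, 0.156), RR gives ψ = 0.121, H_out = 4.164 kJ/mol
  T = 353.4 K: K = (2.364, 0.161), RR gives ψ = 0.151, H_out = 5.303 kJ/mol
Linear interpolation between T = 351.5 (H_out = 4.164) and T = 353.4 (H_out = 5.303) on hF = 4.284 gives T ≈ 351.7 K, at which ψ = 0.12.

T = 351.7 K, V/F = 0.12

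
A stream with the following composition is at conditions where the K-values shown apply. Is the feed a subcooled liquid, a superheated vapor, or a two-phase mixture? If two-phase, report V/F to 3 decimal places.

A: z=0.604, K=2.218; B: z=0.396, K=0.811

superheated vapor

ΣzᵢKᵢ = 1.661; Σzᵢ/Kᵢ = 0.761.
Since Σzᵢ/Kᵢ < 1 the mixture is above its dew point — single vapor phase.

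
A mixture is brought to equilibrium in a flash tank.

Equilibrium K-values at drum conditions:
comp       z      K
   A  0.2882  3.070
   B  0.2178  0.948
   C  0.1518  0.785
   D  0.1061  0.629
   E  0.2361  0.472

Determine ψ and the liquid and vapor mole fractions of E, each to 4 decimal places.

Let ψ = V/F and solve Σ zᵢ(Kᵢ−1)/(1+ψ(Kᵢ−1)) = 0.
Feasibility: ΣzᵢKᵢ = 1.3886, Σzᵢ/Kᵢ = 1.1859 — both > 1, two phases present.
Newton iteration, ψ⁰ = 0.5:
  ψ = 0.5000: g = 0.02726, g' = -0.4512 → ψ = 0.5604
  ψ = 0.5604: g = 0.00066, g' = -0.4304 → ψ = 0.5620
Converged at ψ = 0.5620.
Compositions from xᵢ = zᵢ/(1+ψ(Kᵢ−1)), yᵢ = Kᵢxᵢ:
  A: x = 0.1332, y = 0.4090
  B: x = 0.2244, y = 0.2127
  C: x = 0.1727, y = 0.1355
  D: x = 0.1340, y = 0.0843
  E: x = 0.3357, y = 0.1585

ψ = 0.5620, x_E = 0.3357, y_E = 0.1585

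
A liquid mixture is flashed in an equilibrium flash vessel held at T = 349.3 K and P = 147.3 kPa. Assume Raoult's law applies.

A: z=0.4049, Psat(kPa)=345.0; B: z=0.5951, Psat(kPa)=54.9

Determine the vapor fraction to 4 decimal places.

Raoult's law: Kᵢ = Pᵢˢᵃᵗ/P = Pᵢˢᵃᵗ/147.3.
  K_A = 345.0/147.3 = 2.342159, K_B = 54.9/147.3 = 0.372709
Rachford–Rice: g(ψ) = Σ zᵢ(Kᵢ−1)/(1+ψ(Kᵢ−1)) = 0.
g(0) = ΣzᵢKᵢ − 1 = 0.1701 and g(1) = 1 − Σzᵢ/Kᵢ = -0.7696, so a root lies in (0, 1).
Binary case is linear: z₁(K₁−1)(1+ψ(K₂−1)) + z₂(K₂−1)(1+ψ(K₁−1)) = 0
⇒ ψ = [z₁(K₁−1)+z₂(K₂−1)] / [−(K₁−1)(K₂−1)] = 0.17014/0.84192 = 0.2021

ψ = 0.2021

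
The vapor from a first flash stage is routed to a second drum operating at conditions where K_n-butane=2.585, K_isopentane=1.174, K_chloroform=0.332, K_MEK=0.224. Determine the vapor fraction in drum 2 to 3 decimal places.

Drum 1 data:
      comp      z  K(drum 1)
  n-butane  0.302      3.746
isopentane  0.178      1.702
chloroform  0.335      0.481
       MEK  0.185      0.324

V/F (drum 2) = 0.639

Drum 1:
Material balance + equilibrium reduce to Σ zᵢ(Kᵢ−1)/(1+ψ₁(Kᵢ−1)) = 0.
Check two-phase: ΣzᵢKᵢ = 1.655 > 1 and Σzᵢ/Kᵢ = 1.453 > 1, so g(0) = 0.655 > 0 and g(1) = -0.453 < 0.
Newton–Raphson from ψ₁ = 0.49:
  ψ₁ = 0.490: g = 0.0264, g' = -0.814 → ψ₁ = 0.522
  ψ₁ = 0.522: g = 0.0002, g' = -0.803 → ψ₁ = 0.523
Converged at ψ₁ = 0.523.
Drum-1 compositions:
  n-butane: x = 0.124, y = 0.465
  isopentane: x = 0.130, y = 0.222
  chloroform: x = 0.460, y = 0.221
  MEK: x = 0.286, y = 0.093
Drum-2 feed = drum-1 vapor: z₂ = (0.4646, 0.2216, 0.2211, 0.0927).
Drum 2:
Newton–Raphson from ψ₂ = 0.5:
  ψ₂ = 0.500: g = 0.1070, g' = -0.740 → ψ₂ = 0.644
  ψ₂ = 0.644: g = -0.0043, g' = -0.819 → ψ₂ = 0.639
Converged at ψ₂ = 0.639.
  n-butane: x = 0.231, y = 0.597
  isopentane: x = 0.199, y = 0.234
  chloroform: x = 0.386, y = 0.128
  MEK: x = 0.184, y = 0.041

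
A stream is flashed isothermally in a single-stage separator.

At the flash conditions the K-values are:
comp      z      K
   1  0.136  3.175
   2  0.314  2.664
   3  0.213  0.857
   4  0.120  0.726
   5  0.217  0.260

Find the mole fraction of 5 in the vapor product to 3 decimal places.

Let ψ = V/F and solve Σ zᵢ(Kᵢ−1)/(1+ψ(Kᵢ−1)) = 0.
g(0) = ΣzᵢKᵢ − 1 = 0.594 and g(1) = 1 − Σzᵢ/Kᵢ = -0.409, so a root lies in (0, 1).
Iterate (Newton) starting at ψ = 0.5:
  ψ = 0.500: g = 0.1011, g' = -0.723 → ψ = 0.640
  ψ = 0.640: g = -0.0016, g' = -0.764 → ψ = 0.638
Converged at ψ = 0.638.
Compositions from xᵢ = zᵢ/(1+ψ(Kᵢ−1)), yᵢ = Kᵢxᵢ:
  1: x = 0.057, y = 0.181
  2: x = 0.152, y = 0.406
  3: x = 0.234, y = 0.201
  4: x = 0.145, y = 0.106
  5: x = 0.411, y = 0.107

y_5 = 0.107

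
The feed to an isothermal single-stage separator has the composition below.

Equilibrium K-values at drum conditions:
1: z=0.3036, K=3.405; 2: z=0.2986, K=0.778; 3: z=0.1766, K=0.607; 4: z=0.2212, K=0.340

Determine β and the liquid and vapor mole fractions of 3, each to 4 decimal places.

Let β = V/F and solve Σ zᵢ(Kᵢ−1)/(1+β(Kᵢ−1)) = 0.
Feasibility: ΣzᵢKᵢ = 1.4485, Σzᵢ/Kᵢ = 1.4145 — both > 1, two phases present.
Newton iteration, β⁰ = 0.5:
  β = 0.5000: g = -0.04733, g' = -0.6375 → β = 0.4258
  β = 0.4258: g = 0.00115, g' = -0.6724 → β = 0.4275
Converged at β = 0.4275.
Compositions from xᵢ = zᵢ/(1+β(Kᵢ−1)), yᵢ = Kᵢxᵢ:
  1: x = 0.1497, y = 0.5097
  2: x = 0.3299, y = 0.2567
  3: x = 0.2123, y = 0.1288
  4: x = 0.3081, y = 0.1048

β = 0.4275, x_3 = 0.2123, y_3 = 0.1288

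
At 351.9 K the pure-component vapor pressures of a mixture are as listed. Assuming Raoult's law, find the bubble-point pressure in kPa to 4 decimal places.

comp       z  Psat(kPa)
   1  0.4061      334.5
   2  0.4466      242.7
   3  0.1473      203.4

Pbub = 274.1911 kPa

At the bubble point ψ → 0, so ΣzᵢKᵢ = 1 with Kᵢ = Pᵢˢᵃᵗ/P ⇒ P = ΣzᵢPᵢˢᵃᵗ.
P = 0.4061·334.5 + 0.4466·242.7 + 0.1473·203.4 = 274.1911 kPa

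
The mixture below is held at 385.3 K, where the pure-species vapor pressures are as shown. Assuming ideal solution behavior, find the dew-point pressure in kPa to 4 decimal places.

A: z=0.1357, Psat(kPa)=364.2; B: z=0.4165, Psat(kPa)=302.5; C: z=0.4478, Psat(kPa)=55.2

At the dew point ψ → 1, so Σzᵢ/Kᵢ = 1 with Kᵢ = Pᵢˢᵃᵗ/P ⇒ 1/P = Σzᵢ/Pᵢˢᵃᵗ.
1/P = 0.1357/364.2 + 0.4165/302.5 + 0.4478/55.2 = 0.0098618 ⇒ P = 101.4016 kPa

Pdew = 101.4016 kPa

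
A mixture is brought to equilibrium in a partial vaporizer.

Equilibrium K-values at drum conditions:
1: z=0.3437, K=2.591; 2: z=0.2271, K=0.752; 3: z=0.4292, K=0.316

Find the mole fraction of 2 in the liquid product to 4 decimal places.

x_2 = 0.2402

Newton iteration, V/F⁰ = 0.58:
  V/F = 0.5800: g = -0.26802, g' = -0.8061 → V/F = 0.2475
  V/F = 0.2475: g = -0.02108, g' = -0.7547 → V/F = 0.2196
  V/F = 0.2196: g = 0.00023, g' = -0.7715 → V/F = 0.2199
Converged at V/F = 0.2199.
Compositions from xᵢ = zᵢ/(1+V/F(Kᵢ−1)), yᵢ = Kᵢxᵢ:
  1: x = 0.2546, y = 0.6597
  2: x = 0.2402, y = 0.1806
  3: x = 0.5052, y = 0.1596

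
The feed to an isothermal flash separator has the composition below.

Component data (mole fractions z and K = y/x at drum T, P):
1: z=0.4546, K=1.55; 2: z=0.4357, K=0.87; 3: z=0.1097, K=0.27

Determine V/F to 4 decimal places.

Material balance + equilibrium reduce to Σ zᵢ(Kᵢ−1)/(1+V/F(Kᵢ−1)) = 0.
Feasibility: ΣzᵢKᵢ = 1.1133, Σzᵢ/Kᵢ = 1.2004 — both > 1, two phases present.
Newton–Raphson from V/F = 0.5:
  V/F = 0.5000: g = 0.00941, g' = -0.2380 → V/F = 0.5395
  V/F = 0.5395: g = -0.00022, g' = -0.2494 → V/F = 0.5387
Converged at V/F = 0.5387.

V/F = 0.5387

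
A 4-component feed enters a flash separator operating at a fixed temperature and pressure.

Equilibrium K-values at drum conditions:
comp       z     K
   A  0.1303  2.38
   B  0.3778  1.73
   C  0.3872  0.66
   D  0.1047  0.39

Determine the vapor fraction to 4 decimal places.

Material balance + equilibrium reduce to Σ zᵢ(Kᵢ−1)/(1+ψ(Kᵢ−1)) = 0.
g(0) = ΣzᵢKᵢ − 1 = 0.2601 and g(1) = 1 − Σzᵢ/Kᵢ = -0.1283, so a root lies in (0, 1).
Newton–Raphson from ψ = 0.5:
  ψ = 0.5000: g = 0.05794, g' = -0.3406 → ψ = 0.6701
  ψ = 0.6701: g = 0.00010, g' = -0.3443 → ψ = 0.6704
Converged at ψ = 0.6704.

ψ = 0.6704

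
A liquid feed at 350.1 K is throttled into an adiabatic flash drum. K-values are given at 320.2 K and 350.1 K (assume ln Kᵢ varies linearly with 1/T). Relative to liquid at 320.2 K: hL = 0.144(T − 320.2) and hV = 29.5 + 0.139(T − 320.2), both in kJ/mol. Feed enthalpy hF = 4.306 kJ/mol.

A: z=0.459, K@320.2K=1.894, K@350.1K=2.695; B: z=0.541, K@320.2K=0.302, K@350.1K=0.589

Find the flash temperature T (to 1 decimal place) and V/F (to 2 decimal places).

Adiabatic flash: solve Rachford–Rice at each trial T, then check hF = ψ·hV(T) + (1−ψ)·hL(T).
  T = 320.2 K: K = (1.894, 0.302), RR gives ψ = 0.052, H_out = 1.547 kJ/mol
  T = 350.1 K: K = (2.695, 0.589), RR gives ψ = 0.798, H_out = 27.716 kJ/mol
  T = 335.1 K: K = (2.276, 0.428), RR gives ψ = 0.378, H_out = 13.264 kJ/mol
  T = 327.6 K: K = (2.079, 0.360), RR gives ψ = 0.216, H_out = 7.438 kJ/mol
  T = 323.9 K: K = (1.985, 0.330), RR gives ψ = 0.136, H_out = 4.552 kJ/mol
  T = 322.0 K: K = (1.938, 0.315), RR gives ψ = 0.094, H_out = 3.030 kJ/mol
Linear interpolation between T = 322.0 (H_out = 3.030) and T = 323.9 (H_out = 4.552) on hF = 4.306 gives T ≈ 323.6 K, at which ψ = 0.13.

T = 323.6 K, V/F = 0.13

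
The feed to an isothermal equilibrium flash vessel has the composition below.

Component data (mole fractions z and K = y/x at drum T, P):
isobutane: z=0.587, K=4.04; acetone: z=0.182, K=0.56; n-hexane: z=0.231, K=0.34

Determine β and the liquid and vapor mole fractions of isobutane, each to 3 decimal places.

β = 0.872, x_isobutane = 0.161, y_isobutane = 0.650

Let β = V/F and solve Σ zᵢ(Kᵢ−1)/(1+β(Kᵢ−1)) = 0.
Feasibility: ΣzᵢKᵢ = 2.552, Σzᵢ/Kᵢ = 1.150 — both > 1, two phases present.
Iterate (Newton) starting at β = 0.5:
  β = 0.500: g = 0.3779, g' = -1.136 → β = 0.833
  β = 0.833: g = 0.0406, g' = -1.019 → β = 0.872
Converged at β = 0.872.
Compositions from xᵢ = zᵢ/(1+β(Kᵢ−1)), yᵢ = Kᵢxᵢ:
  isobutane: x = 0.161, y = 0.650
  acetone: x = 0.295, y = 0.165
  n-hexane: x = 0.544, y = 0.185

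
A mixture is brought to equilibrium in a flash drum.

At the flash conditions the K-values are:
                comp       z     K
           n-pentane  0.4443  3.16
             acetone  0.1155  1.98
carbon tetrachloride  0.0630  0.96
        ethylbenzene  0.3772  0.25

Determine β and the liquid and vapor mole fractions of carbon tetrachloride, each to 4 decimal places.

Material balance + equilibrium reduce to Σ zᵢ(Kᵢ−1)/(1+β(Kᵢ−1)) = 0.
Feasibility: ΣzᵢKᵢ = 1.7875, Σzᵢ/Kᵢ = 1.7734 — both > 1, two phases present.
Newton iteration, β⁰ = 0.5:
  β = 0.5000: g = 0.08214, g' = -1.0724 → β = 0.5766
  β = 0.5766: g = -0.00132, g' = -1.1152 → β = 0.5754
Converged at β = 0.5754.
Compositions from xᵢ = zᵢ/(1+β(Kᵢ−1)), yᵢ = Kᵢxᵢ:
  n-pentane: x = 0.1981, y = 0.6260
  acetone: x = 0.0739, y = 0.1462
  carbon tetrachloride: x = 0.0645, y = 0.0619
  ethylbenzene: x = 0.6636, y = 0.1659

β = 0.5754, x_carbon tetrachloride = 0.0645, y_carbon tetrachloride = 0.0619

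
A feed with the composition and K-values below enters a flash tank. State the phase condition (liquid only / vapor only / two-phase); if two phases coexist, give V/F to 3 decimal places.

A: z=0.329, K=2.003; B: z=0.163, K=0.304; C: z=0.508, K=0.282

liquid only

ΣzᵢKᵢ = 0.852; Σzᵢ/Kᵢ = 2.502.
Since ΣzᵢKᵢ < 1 the mixture is below its bubble point — single liquid phase.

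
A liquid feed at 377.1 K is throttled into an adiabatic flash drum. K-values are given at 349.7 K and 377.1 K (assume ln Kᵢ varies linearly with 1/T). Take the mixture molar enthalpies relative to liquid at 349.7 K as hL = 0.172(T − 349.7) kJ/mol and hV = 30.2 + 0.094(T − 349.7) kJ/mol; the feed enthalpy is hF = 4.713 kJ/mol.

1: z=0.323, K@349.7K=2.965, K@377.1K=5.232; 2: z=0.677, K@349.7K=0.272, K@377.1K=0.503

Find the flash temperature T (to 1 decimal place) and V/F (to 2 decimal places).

Adiabatic flash: solve Rachford–Rice at each trial T, then check hF = ψ·hV(T) + (1−ψ)·hL(T).
  T = 349.7 K: K = (2.965, 0.272), RR gives ψ = 0.099, H_out = 2.994 kJ/mol
  T = 377.1 K: K = (5.232, 0.503), RR gives ψ = 0.490, H_out = 18.462 kJ/mol
  T = 363.4 K: K = (3.981, 0.374), RR gives ψ = 0.289, H_out = 10.776 kJ/mol
  T = 356.5 K: K = (3.442, 0.320), RR gives ψ = 0.197, H_out = 7.029 kJ/mol
  T = 353.1 K: K = (3.197, 0.295), RR gives ψ = 0.150, H_out = 5.076 kJ/mol
  T = 351.4 K: K = (3.079, 0.283), RR gives ψ = 0.125, H_out = 4.054 kJ/mol
Linear interpolation between T = 351.4 (H_out = 4.054) and T = 353.1 (H_out = 5.076) on hF = 4.713 gives T ≈ 352.5 K, at which ψ = 0.14.

T = 352.5 K, V/F = 0.14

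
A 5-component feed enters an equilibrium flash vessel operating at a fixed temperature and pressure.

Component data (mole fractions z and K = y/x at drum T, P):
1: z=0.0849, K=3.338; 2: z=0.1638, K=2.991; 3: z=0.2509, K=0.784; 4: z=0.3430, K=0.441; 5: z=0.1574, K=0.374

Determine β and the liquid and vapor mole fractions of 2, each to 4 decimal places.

β = 0.1790, x_2 = 0.1208, y_2 = 0.3612

Material balance + equilibrium reduce to Σ zᵢ(Kᵢ−1)/(1+β(Kᵢ−1)) = 0.
Check two-phase: ΣzᵢKᵢ = 1.1802 > 1 and Σzᵢ/Kᵢ = 1.5989 > 1, so g(0) = 0.1802 > 0 and g(1) = -0.5989 < 0.
Iterate (Newton) starting at β = 0.66:
  β = 0.6600: g = -0.31596, g' = -0.6572 → β = 0.1792
  β = 0.1792: g = -0.00021, g' = -0.8065 → β = 0.1790
Converged at β = 0.1790.
Compositions from xᵢ = zᵢ/(1+β(Kᵢ−1)), yᵢ = Kᵢxᵢ:
  1: x = 0.0599, y = 0.1998
  2: x = 0.1208, y = 0.3612
  3: x = 0.2610, y = 0.2046
  4: x = 0.3811, y = 0.1681
  5: x = 0.1773, y = 0.0663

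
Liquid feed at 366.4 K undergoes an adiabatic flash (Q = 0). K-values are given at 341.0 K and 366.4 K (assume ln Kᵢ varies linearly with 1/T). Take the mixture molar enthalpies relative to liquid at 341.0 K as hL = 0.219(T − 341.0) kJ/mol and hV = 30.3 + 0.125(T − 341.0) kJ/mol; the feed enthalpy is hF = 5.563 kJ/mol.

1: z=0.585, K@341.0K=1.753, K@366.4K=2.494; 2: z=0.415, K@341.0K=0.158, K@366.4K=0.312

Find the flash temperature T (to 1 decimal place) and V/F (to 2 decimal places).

T = 342.4 K, V/F = 0.17

Adiabatic flash: solve Rachford–Rice at each trial T, then check hF = ψ·hV(T) + (1−ψ)·hL(T).
  T = 341.0 K: K = (1.753, 0.158), RR gives ψ = 0.144, H_out = 4.352 kJ/mol
  T = 366.4 K: K = (2.494, 0.312), RR gives ψ = 0.573, H_out = 21.543 kJ/mol
  T = 353.7 K: K = (2.104, 0.225), RR gives ψ = 0.379, H_out = 13.806 kJ/mol
  T = 347.4 K: K = (1.925, 0.189), RR gives ψ = 0.273, H_out = 9.511 kJ/mol
  T = 344.2 K: K = (1.838, 0.173), RR gives ψ = 0.212, H_out = 7.065 kJ/mol
  T = 342.6 K: K = (1.795, 0.165), RR gives ψ = 0.179, H_out = 5.748 kJ/mol
Linear interpolation between T = 341.0 (H_out = 4.352) and T = 342.6 (H_out = 5.748) on hF = 5.563 gives T ≈ 342.4 K, at which ψ = 0.17.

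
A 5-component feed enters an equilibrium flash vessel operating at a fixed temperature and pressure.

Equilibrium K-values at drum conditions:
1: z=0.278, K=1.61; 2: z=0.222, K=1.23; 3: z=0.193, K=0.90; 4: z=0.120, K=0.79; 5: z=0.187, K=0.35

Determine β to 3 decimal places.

Let β = V/F and solve Σ zᵢ(Kᵢ−1)/(1+β(Kᵢ−1)) = 0.
g(0) = ΣzᵢKᵢ − 1 = 0.055 and g(1) = 1 − Σzᵢ/Kᵢ = -0.254, so a root lies in (0, 1).
Iterate (Newton) starting at β = 0.56:
  β = 0.560: g = -0.0685, g' = -0.271 → β = 0.307
  β = 0.307: g = -0.0082, g' = -0.215 → β = 0.269
Converged at β = 0.269.

β = 0.269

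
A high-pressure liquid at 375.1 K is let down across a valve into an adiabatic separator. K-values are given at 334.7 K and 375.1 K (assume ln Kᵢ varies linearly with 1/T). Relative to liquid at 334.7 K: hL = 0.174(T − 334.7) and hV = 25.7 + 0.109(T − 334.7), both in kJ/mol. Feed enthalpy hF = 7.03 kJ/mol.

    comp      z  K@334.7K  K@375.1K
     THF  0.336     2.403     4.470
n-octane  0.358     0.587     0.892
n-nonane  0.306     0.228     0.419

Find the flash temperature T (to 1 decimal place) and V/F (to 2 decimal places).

T = 342.0 K, V/F = 0.23

Adiabatic flash: solve Rachford–Rice at each trial T, then check hF = ψ·hV(T) + (1−ψ)·hL(T).
  T = 334.7 K: K = (2.403, 0.587, 0.228), RR gives ψ = 0.104, H_out = 2.674 kJ/mol
  T = 375.1 K: K = (4.470, 0.892, 0.419), RR gives ψ = 0.698, H_out = 23.129 kJ/mol
  T = 354.9 K: K = (3.336, 0.732, 0.314), RR gives ψ = 0.412, H_out = 13.559 kJ/mol
  T = 344.8 K: K = (2.845, 0.658, 0.269), RR gives ψ = 0.270, H_out = 8.522 kJ/mol
  T = 339.8 K: K = (2.620, 0.622, 0.248), RR gives ψ = 0.193, H_out = 5.774 kJ/mol
  T = 342.3 K: K = (2.731, 0.640, 0.258), RR gives ψ = 0.232, H_out = 7.178 kJ/mol
  T = 341.1 K: K = (2.677, 0.631, 0.253), RR gives ψ = 0.214, H_out = 6.512 kJ/mol
Linear interpolation between T = 341.1 (H_out = 6.512) and T = 342.3 (H_out = 7.178) on hF = 7.03 gives T ≈ 342.0 K, at which ψ = 0.23.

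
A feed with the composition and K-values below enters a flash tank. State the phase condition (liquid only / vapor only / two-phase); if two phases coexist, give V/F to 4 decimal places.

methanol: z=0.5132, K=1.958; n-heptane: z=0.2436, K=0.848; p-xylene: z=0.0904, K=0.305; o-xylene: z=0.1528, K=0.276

ΣzᵢKᵢ = 1.2812; Σzᵢ/Kᵢ = 1.3994.
Both exceed 1, so a two-phase solution exists.
Material balance + equilibrium reduce to Σ zᵢ(Kᵢ−1)/(1+ψ(Kᵢ−1)) = 0.
Iterate (Newton) starting at ψ = 0.5:
  ψ = 0.5000: g = 0.02266, g' = -0.5212 → ψ = 0.5435
  ψ = 0.5435: g = -0.00041, g' = -0.5409 → ψ = 0.5427
Converged at ψ = 0.5427.

two-phase, V/F = 0.5427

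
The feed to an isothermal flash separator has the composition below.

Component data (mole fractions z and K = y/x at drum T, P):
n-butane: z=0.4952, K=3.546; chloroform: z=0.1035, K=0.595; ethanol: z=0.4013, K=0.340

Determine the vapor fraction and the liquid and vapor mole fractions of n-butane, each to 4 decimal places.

Rachford–Rice: g(ψ) = Σ zᵢ(Kᵢ−1)/(1+ψ(Kᵢ−1)) = 0.
Feasibility: ΣzᵢKᵢ = 1.9540, Σzᵢ/Kᵢ = 1.4939 — both > 1, two phases present.
Newton–Raphson from ψ = 0.49:
  ψ = 0.4900: g = 0.11721, g' = -1.0437 → ψ = 0.6023
  ψ = 0.6023: g = 0.00260, g' = -1.0114 → ψ = 0.6049
Converged at ψ = 0.6049.
Compositions from xᵢ = zᵢ/(1+ψ(Kᵢ−1)), yᵢ = Kᵢxᵢ:
  n-butane: x = 0.1950, y = 0.6913
  chloroform: x = 0.1371, y = 0.0816
  ethanol: x = 0.6680, y = 0.2271

ψ = 0.6049, x_n-butane = 0.1950, y_n-butane = 0.6913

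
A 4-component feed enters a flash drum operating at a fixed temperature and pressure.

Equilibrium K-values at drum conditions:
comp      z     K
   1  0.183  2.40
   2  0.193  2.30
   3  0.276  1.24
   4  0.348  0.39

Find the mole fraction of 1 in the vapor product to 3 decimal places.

Rachford–Rice: g(ψ) = Σ zᵢ(Kᵢ−1)/(1+ψ(Kᵢ−1)) = 0.
Feasibility: ΣzᵢKᵢ = 1.361, Σzᵢ/Kᵢ = 1.275 — both > 1, two phases present.
Iterate (Newton) starting at ψ = 0.5:
  ψ = 0.500: g = 0.0565, g' = -0.525 → ψ = 0.608
  ψ = 0.608: g = -0.0009, g' = -0.546 → ψ = 0.606
Converged at ψ = 0.606.
Compositions from xᵢ = zᵢ/(1+ψ(Kᵢ−1)), yᵢ = Kᵢxᵢ:
  1: x = 0.099, y = 0.238
  2: x = 0.108, y = 0.248
  3: x = 0.241, y = 0.299
  4: x = 0.552, y = 0.215

y_1 = 0.238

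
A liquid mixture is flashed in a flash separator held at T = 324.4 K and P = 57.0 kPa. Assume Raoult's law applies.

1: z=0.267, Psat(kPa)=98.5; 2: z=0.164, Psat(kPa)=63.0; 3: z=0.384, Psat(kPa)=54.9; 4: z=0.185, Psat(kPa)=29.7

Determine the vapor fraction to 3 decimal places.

Raoult's law: Kᵢ = Pᵢˢᵃᵗ/P = Pᵢˢᵃᵗ/57.0.
  K_1 = 98.5/57.0 = 1.72807, K_2 = 63.0/57.0 = 1.10526, K_3 = 54.9/57.0 = 0.96316, K_4 = 29.7/57.0 = 0.52105
Material balance + equilibrium reduce to Σ zᵢ(Kᵢ−1)/(1+ψ(Kᵢ−1)) = 0.
g(0) = ΣzᵢKᵢ − 1 = 0.109 and g(1) = 1 − Σzᵢ/Kᵢ = -0.057, so a root lies in (0, 1).
Iterate (Newton) starting at ψ = 0.5:
  ψ = 0.500: g = 0.0280, g' = -0.152 → ψ = 0.685
  ψ = 0.685: g = -0.0005, g' = -0.159 → ψ = 0.681
Converged at ψ = 0.681.

ψ = 0.681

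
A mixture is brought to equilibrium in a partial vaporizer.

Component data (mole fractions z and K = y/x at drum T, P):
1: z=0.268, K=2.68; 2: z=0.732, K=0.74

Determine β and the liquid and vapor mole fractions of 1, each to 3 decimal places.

Rachford–Rice: g(β) = Σ zᵢ(Kᵢ−1)/(1+β(Kᵢ−1)) = 0.
Check two-phase: ΣzᵢKᵢ = 1.260 > 1 and Σzᵢ/Kᵢ = 1.089 > 1, so g(0) = 0.260 > 0 and g(1) = -0.089 < 0.
Binary case is linear: z₁(K₁−1)(1+β(K₂−1)) + z₂(K₂−1)(1+β(K₁−1)) = 0
⇒ β = [z₁(K₁−1)+z₂(K₂−1)] / [−(K₁−1)(K₂−1)] = 0.2599/0.4368 = 0.595
Compositions from xᵢ = zᵢ/(1+β(Kᵢ−1)), yᵢ = Kᵢxᵢ:
  1: x = 0.134, y = 0.359
  2: x = 0.866, y = 0.641

β = 0.595, x_1 = 0.134, y_1 = 0.359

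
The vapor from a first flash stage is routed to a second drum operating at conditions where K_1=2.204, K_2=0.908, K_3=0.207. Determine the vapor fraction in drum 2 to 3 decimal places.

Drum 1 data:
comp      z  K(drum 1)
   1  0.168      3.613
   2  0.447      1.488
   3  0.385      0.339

Drum 1:
Rachford–Rice: g(ψ₁) = Σ zᵢ(Kᵢ−1)/(1+ψ₁(Kᵢ−1)) = 0.
Feasibility: ΣzᵢKᵢ = 1.403, Σzᵢ/Kᵢ = 1.483 — both > 1, two phases present.
Iterate (Newton) starting at ψ₁ = 0.5:
  ψ₁ = 0.500: g = -0.0144, g' = -0.660 → ψ₁ = 0.478
Converged at ψ₁ = 0.478.
Drum-1 compositions:
  1: x = 0.075, y = 0.270
  2: x = 0.362, y = 0.539
  3: x = 0.563, y = 0.191
Drum-2 feed = drum-1 vapor: z₂ = (0.2699, 0.5393, 0.1908).
Drum 2:
Newton iteration, ψ₂⁰ = 0.61:
  ψ₂ = 0.610: g = -0.1583, g' = -0.585 → ψ₂ = 0.340
  ψ₂ = 0.340: g = -0.0276, g' = -0.427 → ψ₂ = 0.275
  ψ₂ = 0.275: g = -0.0002, g' = -0.422 → ψ₂ = 0.274
Converged at ψ₂ = 0.274.
  1: x = 0.203, y = 0.447
  2: x = 0.553, y = 0.502
  3: x = 0.244, y = 0.050

V/F (drum 2) = 0.274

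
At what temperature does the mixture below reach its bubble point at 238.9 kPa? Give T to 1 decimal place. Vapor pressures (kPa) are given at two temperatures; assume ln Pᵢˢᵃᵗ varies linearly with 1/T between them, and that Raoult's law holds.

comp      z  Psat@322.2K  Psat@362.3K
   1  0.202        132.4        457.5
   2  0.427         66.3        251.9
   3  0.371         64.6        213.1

Bubble-point temperature: ΣzᵢPᵢˢᵃᵗ(T) = P. Interpolate ln Pᵢˢᵃᵗ = aᵢ + bᵢ/T.
  T = 322.2 K: ΣzᵢPᵢˢᵃᵗ = 79.02 kPa
  T = 362.3 K: ΣzᵢPᵢˢᵃᵗ = 279.04 kPa
  T = 342.2 K: ΣzᵢPᵢˢᵃᵗ = 153.77 kPa
  T = 352.2 K: ΣzᵢPᵢˢᵃᵗ = 208.58 kPa
  T = 357.2 K: ΣzᵢPᵢˢᵃᵗ = 241.39 kPa
  T = 354.7 K: ΣzᵢPᵢˢᵃᵗ = 224.50 kPa
Interpolating between 354.7 K and 357.2 K gives T ≈ 356.8 K.

T = 356.8 K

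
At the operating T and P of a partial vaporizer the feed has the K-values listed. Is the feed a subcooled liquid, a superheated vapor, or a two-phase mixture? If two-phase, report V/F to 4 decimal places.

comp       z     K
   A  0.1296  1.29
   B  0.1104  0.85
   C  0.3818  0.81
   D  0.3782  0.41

ΣzᵢKᵢ = 0.7253; Σzᵢ/Kᵢ = 1.6241.
Since ΣzᵢKᵢ < 1 the mixture is below its bubble point — single liquid phase.

subcooled liquid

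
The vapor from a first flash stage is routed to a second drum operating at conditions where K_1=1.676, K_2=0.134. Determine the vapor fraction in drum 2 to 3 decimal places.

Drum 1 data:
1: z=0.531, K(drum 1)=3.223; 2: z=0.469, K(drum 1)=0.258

V/F (drum 2) = 0.645

Drum 1:
Material balance + equilibrium reduce to Σ zᵢ(Kᵢ−1)/(1+ψ₁(Kᵢ−1)) = 0.
Check two-phase: ΣzᵢKᵢ = 1.832 > 1 and Σzᵢ/Kᵢ = 1.983 > 1, so g(0) = 0.832 > 0 and g(1) = -0.983 < 0.
Newton–Raphson from ψ₁ = 0.5:
  ψ₁ = 0.500: g = 0.0058, g' = -1.241 → ψ₁ = 0.505
Converged at ψ₁ = 0.505.
Drum-1 compositions:
  1: x = 0.250, y = 0.807
  2: x = 0.750, y = 0.193
Drum-2 feed = drum-1 vapor: z₂ = (0.8066, 0.1934).
Drum 2:
Rachford–Rice: g(ψ₂) = Σ zᵢ(Kᵢ−1)/(1+ψ₂(Kᵢ−1)) = 0.
Feasibility: ΣzᵢKᵢ = 1.378, Σzᵢ/Kᵢ = 1.925 — both > 1, two phases present.
Binary case is linear: z₁(K₁−1)(1+ψ₂(K₂−1)) + z₂(K₂−1)(1+ψ₂(K₁−1)) = 0
⇒ ψ₂ = [z₁(K₁−1)+z₂(K₂−1)] / [−(K₁−1)(K₂−1)] = 0.3777/0.5854 = 0.645
  1: x = 0.562, y = 0.941
  2: x = 0.438, y = 0.059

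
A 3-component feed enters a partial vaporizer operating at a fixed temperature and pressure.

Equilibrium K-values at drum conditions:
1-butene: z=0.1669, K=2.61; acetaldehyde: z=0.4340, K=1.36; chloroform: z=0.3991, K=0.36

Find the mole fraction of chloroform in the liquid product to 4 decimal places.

Rachford–Rice: g(ψ) = Σ zᵢ(Kᵢ−1)/(1+ψ(Kᵢ−1)) = 0.
Check two-phase: ΣzᵢKᵢ = 1.1695 > 1 and Σzᵢ/Kᵢ = 1.4917 > 1, so g(0) = 0.1695 > 0 and g(1) = -0.4917 < 0.
Newton iteration, ψ⁰ = 0.39:
  ψ = 0.3900: g = -0.03831, g' = -0.4968 → ψ = 0.3129
  ψ = 0.3129: g = -0.00026, g' = -0.4923 → ψ = 0.3124
Converged at ψ = 0.3124.
Compositions from xᵢ = zᵢ/(1+ψ(Kᵢ−1)), yᵢ = Kᵢxᵢ:
  1-butene: x = 0.1111, y = 0.2898
  acetaldehyde: x = 0.3901, y = 0.5306
  chloroform: x = 0.4988, y = 0.1796

x_chloroform = 0.4988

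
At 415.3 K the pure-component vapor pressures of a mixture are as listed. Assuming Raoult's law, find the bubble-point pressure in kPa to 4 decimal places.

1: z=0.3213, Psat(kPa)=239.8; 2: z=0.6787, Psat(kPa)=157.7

Pbub = 184.0787 kPa

At the bubble point ψ → 0, so ΣzᵢKᵢ = 1 with Kᵢ = Pᵢˢᵃᵗ/P ⇒ P = ΣzᵢPᵢˢᵃᵗ.
P = 0.3213·239.8 + 0.6787·157.7 = 184.0787 kPa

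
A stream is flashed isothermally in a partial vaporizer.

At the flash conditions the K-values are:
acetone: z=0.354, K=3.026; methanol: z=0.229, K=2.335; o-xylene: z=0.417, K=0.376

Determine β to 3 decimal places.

β = 0.691

Material balance + equilibrium reduce to Σ zᵢ(Kᵢ−1)/(1+β(Kᵢ−1)) = 0.
Check two-phase: ΣzᵢKᵢ = 1.763 > 1 and Σzᵢ/Kᵢ = 1.324 > 1, so g(0) = 0.763 > 0 and g(1) = -0.324 < 0.
Iterate (Newton) starting at β = 0.5:
  β = 0.500: g = 0.1614, g' = -0.848 → β = 0.690
  β = 0.690: g = 0.0010, g' = -0.864 → β = 0.691
Converged at β = 0.691.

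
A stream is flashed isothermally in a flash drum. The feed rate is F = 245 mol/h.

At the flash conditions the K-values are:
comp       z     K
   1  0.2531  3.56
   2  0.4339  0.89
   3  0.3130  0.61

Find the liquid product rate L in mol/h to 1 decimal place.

Newton–Raphson from ψ = 0.6:
  ψ = 0.6000: g = 0.04503, g' = -0.3451 → ψ = 0.7305
  ψ = 0.7305: g = 0.00315, g' = -0.3007 → ψ = 0.7410
Converged at ψ = 0.7410.
Then V = ψ·F = 0.7410·245 = 181.6 mol/h and L = F − V = 63.4 mol/h.

L = 63.4 mol/h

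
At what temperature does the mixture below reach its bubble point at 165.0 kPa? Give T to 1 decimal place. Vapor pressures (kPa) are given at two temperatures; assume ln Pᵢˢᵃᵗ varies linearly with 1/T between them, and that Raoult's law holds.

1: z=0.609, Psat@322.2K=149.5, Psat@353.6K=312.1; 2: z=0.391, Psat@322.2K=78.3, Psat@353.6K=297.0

T = 332.2 K

Bubble-point temperature: ΣzᵢPᵢˢᵃᵗ(T) = P. Interpolate ln Pᵢˢᵃᵗ = aᵢ + bᵢ/T.
  T = 322.2 K: ΣzᵢPᵢˢᵃᵗ = 121.66 kPa
  T = 353.6 K: ΣzᵢPᵢˢᵃᵗ = 306.20 kPa
  T = 337.9 K: ΣzᵢPᵢˢᵃᵗ = 195.32 kPa
  T = 330.0 K: ΣzᵢPᵢˢᵃᵗ = 154.41 kPa
  T = 333.9 K: ΣzᵢPᵢˢᵃᵗ = 173.54 kPa
  T = 331.9 K: ΣzᵢPᵢˢᵃᵗ = 163.48 kPa
Interpolating between 331.9 K and 333.9 K gives T ≈ 332.2 K.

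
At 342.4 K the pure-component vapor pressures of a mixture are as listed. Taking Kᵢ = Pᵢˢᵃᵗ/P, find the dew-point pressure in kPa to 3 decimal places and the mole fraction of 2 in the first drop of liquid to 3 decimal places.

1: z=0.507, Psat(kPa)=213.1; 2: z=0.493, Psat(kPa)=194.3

At the dew point ψ → 1, so Σzᵢ/Kᵢ = 1 with Kᵢ = Pᵢˢᵃᵗ/P ⇒ 1/P = Σzᵢ/Pᵢˢᵃᵗ.
1/P = 0.507/213.1 + 0.493/194.3 = 0.004916 ⇒ P = 203.398 kPa
xᵢ = zᵢP/Pᵢˢᵃᵗ ⇒ x_2 = 0.493·203.398/194.3 = 0.516

Pdew = 203.398 kPa, x_2 = 0.516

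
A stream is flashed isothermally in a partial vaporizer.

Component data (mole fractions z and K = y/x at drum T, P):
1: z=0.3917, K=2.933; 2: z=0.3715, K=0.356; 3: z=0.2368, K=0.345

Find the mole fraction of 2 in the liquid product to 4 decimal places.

x_2 = 0.4566

Material balance + equilibrium reduce to Σ zᵢ(Kᵢ−1)/(1+ψ(Kᵢ−1)) = 0.
Feasibility: ΣzᵢKᵢ = 1.3628, Σzᵢ/Kᵢ = 1.8635 — both > 1, two phases present.
Newton–Raphson from ψ = 0.42:
  ψ = 0.4200: g = -0.12403, g' = -0.9287 → ψ = 0.2864
  ψ = 0.2864: g = 0.00304, g' = -0.9919 → ψ = 0.2895
Converged at ψ = 0.2895.
Compositions from xᵢ = zᵢ/(1+ψ(Kᵢ−1)), yᵢ = Kᵢxᵢ:
  1: x = 0.2512, y = 0.7366
  2: x = 0.4566, y = 0.1626
  3: x = 0.2922, y = 0.1008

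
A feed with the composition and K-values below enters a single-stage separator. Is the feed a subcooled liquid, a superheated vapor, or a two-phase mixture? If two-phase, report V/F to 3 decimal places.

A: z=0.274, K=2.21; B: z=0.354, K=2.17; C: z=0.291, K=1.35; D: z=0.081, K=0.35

ΣzᵢKᵢ = 1.795; Σzᵢ/Kᵢ = 0.734.
Since Σzᵢ/Kᵢ < 1 the mixture is above its dew point — single vapor phase.

superheated vapor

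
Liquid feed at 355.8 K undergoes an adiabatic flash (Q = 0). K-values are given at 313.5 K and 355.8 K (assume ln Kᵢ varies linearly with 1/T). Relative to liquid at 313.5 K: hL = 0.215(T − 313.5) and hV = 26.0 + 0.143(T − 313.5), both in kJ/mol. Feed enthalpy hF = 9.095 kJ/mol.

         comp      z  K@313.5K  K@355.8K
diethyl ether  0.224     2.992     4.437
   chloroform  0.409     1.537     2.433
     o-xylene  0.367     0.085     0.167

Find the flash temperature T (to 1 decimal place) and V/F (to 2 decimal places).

Adiabatic flash: solve Rachford–Rice at each trial T, then check hF = ψ·hV(T) + (1−ψ)·hL(T).
  T = 313.5 K: K = (2.992, 1.537, 0.085), RR gives ψ = 0.305, H_out = 7.943 kJ/mol
  T = 355.8 K: K = (4.437, 2.433, 0.167), RR gives ψ = 0.570, H_out = 22.189 kJ/mol
  T = 334.6 K: K = (3.687, 1.961, 0.122), RR gives ψ = 0.461, H_out = 15.813 kJ/mol
  T = 324.1 K: K = (3.335, 1.744, 0.102), RR gives ψ = 0.392, H_out = 12.179 kJ/mol
  T = 318.8 K: K = (3.161, 1.639, 0.093), RR gives ψ = 0.352, H_out = 10.149 kJ/mol
  T = 316.1 K: K = (3.075, 1.587, 0.089), RR gives ψ = 0.329, H_out = 9.050 kJ/mol
  T = 317.5 K: K = (3.120, 1.614, 0.091), RR gives ψ = 0.341, H_out = 9.626 kJ/mol
Linear interpolation between T = 316.1 (H_out = 9.050) and T = 317.5 (H_out = 9.626) on hF = 9.095 gives T ≈ 316.2 K, at which ψ = 0.33.

T = 316.2 K, V/F = 0.33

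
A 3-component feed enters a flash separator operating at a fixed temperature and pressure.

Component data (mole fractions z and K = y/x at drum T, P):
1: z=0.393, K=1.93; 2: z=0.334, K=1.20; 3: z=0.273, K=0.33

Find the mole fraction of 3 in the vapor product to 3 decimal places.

y_3 = 0.147

Material balance + equilibrium reduce to Σ zᵢ(Kᵢ−1)/(1+ψ(Kᵢ−1)) = 0.
Feasibility: ΣzᵢKᵢ = 1.249, Σzᵢ/Kᵢ = 1.309 — both > 1, two phases present.
Newton–Raphson from ψ = 0.43:
  ψ = 0.430: g = 0.0657, g' = -0.427 → ψ = 0.584
  ψ = 0.584: g = -0.0038, g' = -0.484 → ψ = 0.576
Converged at ψ = 0.576.
Compositions from xᵢ = zᵢ/(1+ψ(Kᵢ−1)), yᵢ = Kᵢxᵢ:
  1: x = 0.256, y = 0.494
  2: x = 0.299, y = 0.359
  3: x = 0.445, y = 0.147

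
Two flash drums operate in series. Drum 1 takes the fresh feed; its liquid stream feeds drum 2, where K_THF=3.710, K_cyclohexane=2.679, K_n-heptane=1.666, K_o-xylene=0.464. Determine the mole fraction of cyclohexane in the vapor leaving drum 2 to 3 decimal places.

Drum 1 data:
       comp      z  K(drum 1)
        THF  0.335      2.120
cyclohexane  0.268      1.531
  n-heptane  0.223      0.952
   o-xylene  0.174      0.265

y_cyclohexane (drum 2) = 0.213

Drum 1:
Rachford–Rice: g(ψ₁) = Σ zᵢ(Kᵢ−1)/(1+ψ₁(Kᵢ−1)) = 0.
Check two-phase: ΣzᵢKᵢ = 1.379 > 1 and Σzᵢ/Kᵢ = 1.224 > 1, so g(0) = 0.379 > 0 and g(1) = -0.224 < 0.
Iterate (Newton) starting at ψ₁ = 0.3:
  ψ₁ = 0.300: g = 0.2287, g' = -0.447 → ψ₁ = 0.812
  ψ₁ = 0.812: g = -0.0322, g' = -0.730 → ψ₁ = 0.768
  ψ₁ = 0.768: g = -0.0017, g' = -0.655 → ψ₁ = 0.765
Converged at ψ₁ = 0.765.
Drum-1 compositions:
  THF: x = 0.180, y = 0.382
  cyclohexane: x = 0.191, y = 0.292
  n-heptane: x = 0.232, y = 0.220
  o-xylene: x = 0.397, y = 0.105
Drum-2 feed = drum-1 liquid: z₂ = (0.1804, 0.1906, 0.2315, 0.3975).
Drum 2:
Let ψ₂ = V/F and solve Σ zᵢ(Kᵢ−1)/(1+ψ₂(Kᵢ−1)) = 0.
Feasibility: ΣzᵢKᵢ = 1.750, Σzᵢ/Kᵢ = 1.115 — both > 1, two phases present.
Newton–Raphson from ψ₂ = 0.5:
  ψ₂ = 0.500: g = 0.2062, g' = -0.669 → ψ₂ = 0.808
  ψ₂ = 0.808: g = 0.0133, g' = -0.626 → ψ₂ = 0.830
  ψ₂ = 0.830: g = -0.0001, g' = -0.632 → ψ₂ = 0.829
Converged at ψ₂ = 0.829.
  THF: x = 0.056, y = 0.206
  cyclohexane: x = 0.080, y = 0.213
  n-heptane: x = 0.149, y = 0.248
  o-xylene: x = 0.716, y = 0.332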